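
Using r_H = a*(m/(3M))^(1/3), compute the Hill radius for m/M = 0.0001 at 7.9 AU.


r_H = a * (m/3M)^(1/3) = 7.9 * (0.0001/3)^(1/3) = 0.2542

0.2542 AU


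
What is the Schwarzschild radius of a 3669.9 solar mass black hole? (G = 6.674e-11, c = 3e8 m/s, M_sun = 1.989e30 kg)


M = 3669.9 * 1.989e30 kg = 7.2994311e+33 kg. rs = 2GM/c^2 = 2 * 6.674e-11 * 7.2994311e+33 / (3e8)^2 = 1.083e+07

1.083e+07 m


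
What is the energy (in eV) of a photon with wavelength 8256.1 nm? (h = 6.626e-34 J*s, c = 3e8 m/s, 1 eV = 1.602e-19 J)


E = hc/lambda = 6.626e-34 * 3e8 / 8.256e-06 = 2.408e-20 J = 0.1503 eV

0.1503 eV


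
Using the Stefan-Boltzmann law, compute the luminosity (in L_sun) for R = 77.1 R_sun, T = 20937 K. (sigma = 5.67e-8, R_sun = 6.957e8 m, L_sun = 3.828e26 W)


R = 77.1 * 6.957e8 m = 5.363847e+10 m. L = 4*pi*R^2*sigma*T^4 = 4*pi*(5.363847e+10)^2 * 5.67e-8 * 20937^4 = 3.939158881e+32 W. L/L_sun = 3.939158881e+32 / 3.828e26 = 1.029e+06

1.029e+06 L_sun


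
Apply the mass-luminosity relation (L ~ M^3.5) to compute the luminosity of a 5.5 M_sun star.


L/L_sun = (M/M_sun)^3.5 = 5.5^3.5 = 390.184

390.184 L_sun


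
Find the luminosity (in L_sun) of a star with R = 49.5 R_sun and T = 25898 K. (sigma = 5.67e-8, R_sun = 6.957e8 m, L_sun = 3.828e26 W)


R = 49.5 * 6.957e8 m = 3.443715e+10 m. L = 4*pi*R^2*sigma*T^4 = 4*pi*(3.443715e+10)^2 * 5.67e-8 * 25898^4 = 3.801125718e+32 W. L/L_sun = 3.801125718e+32 / 3.828e26 = 992979.5501

992979.5501 L_sun


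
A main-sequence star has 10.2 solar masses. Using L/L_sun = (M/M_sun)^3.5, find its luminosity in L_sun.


L/L_sun = (M/M_sun)^3.5 = 10.2^3.5 = 3389.2266

3389.2266 L_sun


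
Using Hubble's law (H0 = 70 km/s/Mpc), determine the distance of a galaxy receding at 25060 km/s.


d = v / H0 = 25060 / 70 = 358.0

358.0 Mpc


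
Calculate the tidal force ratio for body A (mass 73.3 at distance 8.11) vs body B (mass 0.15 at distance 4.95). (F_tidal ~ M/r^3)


Ratio = (M1/r1^3) / (M2/r2^3) = (73.3/8.11^3) / (0.15/4.95^3) = 111.1132

111.1132


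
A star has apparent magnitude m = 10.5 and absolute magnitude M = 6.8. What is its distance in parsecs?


d = 10^((m - M + 5)/5) = 10^((10.5 - 6.8 + 5)/5) = 54.9541

54.9541 pc


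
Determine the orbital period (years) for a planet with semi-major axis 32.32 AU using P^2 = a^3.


P = a^(3/2) = 32.32^1.5 = 183.7414

183.7414 years


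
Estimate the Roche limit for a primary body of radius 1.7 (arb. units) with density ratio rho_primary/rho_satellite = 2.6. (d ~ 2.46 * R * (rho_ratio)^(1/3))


d_Roche = 2.46 * 1.7 * 2.6^(1/3) = 5.7505

5.7505


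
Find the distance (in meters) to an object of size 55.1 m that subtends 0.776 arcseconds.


D = size / theta_rad, theta_rad = 0.776 * pi/(180*3600) = 3.762e-06, D = 1.465e+07

1.465e+07 m


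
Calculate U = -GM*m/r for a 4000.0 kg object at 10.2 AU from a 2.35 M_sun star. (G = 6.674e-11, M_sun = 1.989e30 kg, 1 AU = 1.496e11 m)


M = 2.35 * 1.989e30 kg = 4.67415e+30 kg; r = 10.2 AU * 1.496e11 m/AU = 1.52592e+12 m. U = -GM*m/r = -(6.674e-11 * 4.67415e+30 * 4000.0) / 1.52592e+12 = -8.177e+11

-8.177e+11 J


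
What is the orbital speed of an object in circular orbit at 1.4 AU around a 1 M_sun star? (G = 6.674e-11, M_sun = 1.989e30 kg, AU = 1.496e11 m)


v = sqrt(GM/r) = sqrt(6.674e-11 * 1.989e+30 / 2.094e+11) = 25175.6492

25175.6492 m/s


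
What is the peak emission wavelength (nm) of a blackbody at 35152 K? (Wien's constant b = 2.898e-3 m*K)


lam_max = b / T = 2.898e-3 / 35152 = 8.244e-08 m = 82.442 nm

82.442 nm


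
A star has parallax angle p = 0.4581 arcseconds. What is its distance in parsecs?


d = 1/p = 1/0.4581 = 2.1829

2.1829 pc


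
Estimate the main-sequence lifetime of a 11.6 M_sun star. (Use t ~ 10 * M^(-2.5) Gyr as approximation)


t = 10 * M^(-2.5) = 10 * 11.6^(-2.5) = 0.0218

0.0218 Gyr


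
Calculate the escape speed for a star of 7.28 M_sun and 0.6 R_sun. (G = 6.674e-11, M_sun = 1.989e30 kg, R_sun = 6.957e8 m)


M = 7.28 * 1.989e30 kg = 1.447992e+31 kg; R = 0.6 * 6.957e8 m = 4.1742e+08 m. v_esc = sqrt(2GM/R) = sqrt(2 * 6.674e-11 * 1.447992e+31 / 4.1742e+08) = 2.152e+06

2.152e+06 m/s


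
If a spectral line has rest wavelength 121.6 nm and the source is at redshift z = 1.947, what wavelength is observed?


lam_obs = lam_emit * (1 + z) = 121.6 * (1 + 1.947) = 358.3552

358.3552 nm


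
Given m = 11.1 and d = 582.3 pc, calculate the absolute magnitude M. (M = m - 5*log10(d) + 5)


M = m - 5*log10(d) + 5 = 11.1 - 5*log10(582.3) + 5 = 2.2743

2.2743


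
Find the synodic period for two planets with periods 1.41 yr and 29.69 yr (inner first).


1/P_syn = |1/P1 - 1/P2| = |1/1.41 - 1/29.69| => P_syn = 1.4803

1.4803 years


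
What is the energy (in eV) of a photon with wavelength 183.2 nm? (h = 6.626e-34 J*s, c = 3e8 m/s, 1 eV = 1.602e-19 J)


E = hc/lambda = 6.626e-34 * 3e8 / 1.832e-07 = 1.085e-18 J = 6.7731 eV

6.7731 eV


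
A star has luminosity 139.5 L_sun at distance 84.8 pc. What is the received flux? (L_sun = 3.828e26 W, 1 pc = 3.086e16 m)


F = L / (4*pi*d^2) = 5.340e+28 / (4*pi*(2.617e+18)^2) = 6.205e-10

6.205e-10 W/m^2


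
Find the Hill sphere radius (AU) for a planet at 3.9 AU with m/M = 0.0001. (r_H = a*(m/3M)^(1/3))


r_H = a * (m/3M)^(1/3) = 3.9 * (0.0001/3)^(1/3) = 0.1255

0.1255 AU


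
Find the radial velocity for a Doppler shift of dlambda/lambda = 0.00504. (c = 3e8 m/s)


v = (dlambda/lambda) * c = 0.00504 * 3e8 = 1.512e+06

1.512e+06 m/s


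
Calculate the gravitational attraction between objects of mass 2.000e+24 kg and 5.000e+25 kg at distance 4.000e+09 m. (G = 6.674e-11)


F = G*m1*m2/r^2 = 6.674e-11 * 2.000e+24 * 5.000e+25 / (4.000e+09)^2 = 6.674e-11 * 1.000e+50 / 1.600e+19 = 4.171e+20

4.171e+20 N


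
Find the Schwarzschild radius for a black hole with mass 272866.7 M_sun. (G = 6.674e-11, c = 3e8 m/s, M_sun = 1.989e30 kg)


M = 272866.7 * 1.989e30 kg = 5.427318663e+35 kg. rs = 2GM/c^2 = 2 * 6.674e-11 * 5.427318663e+35 / (3e8)^2 = 8.049e+08

8.049e+08 m


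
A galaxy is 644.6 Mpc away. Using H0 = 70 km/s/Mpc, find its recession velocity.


v = H0 * d = 70 * 644.6 = 45122.0

45122.0 km/s


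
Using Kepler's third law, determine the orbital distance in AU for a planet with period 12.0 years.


a = P^(2/3) = 12.0^(2/3) = 5.2415

5.2415 AU


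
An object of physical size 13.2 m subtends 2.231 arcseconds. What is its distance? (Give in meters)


D = size / theta_rad, theta_rad = 2.231 * pi/(180*3600) = 1.082e-05, D = 1.220e+06

1.220e+06 m


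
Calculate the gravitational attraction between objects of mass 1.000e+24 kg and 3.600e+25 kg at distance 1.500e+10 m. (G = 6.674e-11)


F = G*m1*m2/r^2 = 6.674e-11 * 1.000e+24 * 3.600e+25 / (1.500e+10)^2 = 6.674e-11 * 3.600e+49 / 2.250e+20 = 1.068e+19

1.068e+19 N


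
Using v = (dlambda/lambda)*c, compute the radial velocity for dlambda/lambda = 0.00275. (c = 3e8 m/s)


v = (dlambda/lambda) * c = 0.00275 * 3e8 = 825000.0

825000.0 m/s


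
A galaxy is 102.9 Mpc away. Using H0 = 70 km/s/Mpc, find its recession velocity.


v = H0 * d = 70 * 102.9 = 7203.0

7203.0 km/s


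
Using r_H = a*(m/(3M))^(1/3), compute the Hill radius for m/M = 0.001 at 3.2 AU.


r_H = a * (m/3M)^(1/3) = 3.2 * (0.001/3)^(1/3) = 0.2219

0.2219 AU


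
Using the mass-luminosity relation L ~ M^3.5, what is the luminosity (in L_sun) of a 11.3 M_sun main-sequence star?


L/L_sun = (M/M_sun)^3.5 = 11.3^3.5 = 4850.3665

4850.3665 L_sun


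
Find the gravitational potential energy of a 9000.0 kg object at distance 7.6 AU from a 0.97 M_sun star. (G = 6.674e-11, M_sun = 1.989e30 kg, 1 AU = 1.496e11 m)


M = 0.97 * 1.989e30 kg = 1.92933e+30 kg; r = 7.6 AU * 1.496e11 m/AU = 1.13696e+12 m. U = -GM*m/r = -(6.674e-11 * 1.92933e+30 * 9000.0) / 1.13696e+12 = -1.019e+12

-1.019e+12 J


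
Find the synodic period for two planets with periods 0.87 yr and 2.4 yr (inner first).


1/P_syn = |1/P1 - 1/P2| = |1/0.87 - 1/2.4| => P_syn = 1.3647

1.3647 years


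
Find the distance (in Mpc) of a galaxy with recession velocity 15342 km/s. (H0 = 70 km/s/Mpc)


d = v / H0 = 15342 / 70 = 219.1714

219.1714 Mpc


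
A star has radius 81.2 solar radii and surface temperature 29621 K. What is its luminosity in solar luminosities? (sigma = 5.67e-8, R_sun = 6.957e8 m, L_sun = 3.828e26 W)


R = 81.2 * 6.957e8 m = 5.649084e+10 m. L = 4*pi*R^2*sigma*T^4 = 4*pi*(5.649084e+10)^2 * 5.67e-8 * 29621^4 = 1.750442514e+33 W. L/L_sun = 1.750442514e+33 / 3.828e26 = 4.573e+06

4.573e+06 L_sun


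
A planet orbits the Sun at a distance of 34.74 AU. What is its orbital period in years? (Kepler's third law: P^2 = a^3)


P = a^(3/2) = 34.74^1.5 = 204.7598

204.7598 years


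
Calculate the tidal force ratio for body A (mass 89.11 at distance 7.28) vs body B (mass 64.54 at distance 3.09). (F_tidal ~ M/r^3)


Ratio = (M1/r1^3) / (M2/r2^3) = (89.11/7.28^3) / (64.54/3.09^3) = 0.1056

0.1056


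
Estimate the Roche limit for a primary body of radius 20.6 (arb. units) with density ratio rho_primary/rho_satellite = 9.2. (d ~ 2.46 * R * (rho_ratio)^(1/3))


d_Roche = 2.46 * 20.6 * 9.2^(1/3) = 106.1854

106.1854


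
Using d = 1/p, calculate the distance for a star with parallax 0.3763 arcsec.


d = 1/p = 1/0.3763 = 2.6575

2.6575 pc


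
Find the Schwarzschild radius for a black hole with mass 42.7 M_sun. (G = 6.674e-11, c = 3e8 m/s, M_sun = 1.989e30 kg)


M = 42.7 * 1.989e30 kg = 8.49303e+31 kg. rs = 2GM/c^2 = 2 * 6.674e-11 * 8.49303e+31 / (3e8)^2 = 125961.0716

125961.0716 m


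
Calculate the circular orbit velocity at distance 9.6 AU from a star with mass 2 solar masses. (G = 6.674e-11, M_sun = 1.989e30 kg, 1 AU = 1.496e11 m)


v = sqrt(GM/r) = sqrt(6.674e-11 * 3.978e+30 / 1.436e+12) = 13596.4045

13596.4045 m/s


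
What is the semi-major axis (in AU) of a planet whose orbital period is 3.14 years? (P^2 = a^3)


a = P^(2/3) = 3.14^(2/3) = 2.1443

2.1443 AU


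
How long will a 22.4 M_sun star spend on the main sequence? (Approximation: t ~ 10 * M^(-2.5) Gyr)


t = 10 * M^(-2.5) = 10 * 22.4^(-2.5) = 0.0042

0.0042 Gyr


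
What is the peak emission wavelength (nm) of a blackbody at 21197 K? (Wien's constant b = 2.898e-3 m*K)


lam_max = b / T = 2.898e-3 / 21197 = 1.367e-07 m = 136.7175 nm

136.7175 nm


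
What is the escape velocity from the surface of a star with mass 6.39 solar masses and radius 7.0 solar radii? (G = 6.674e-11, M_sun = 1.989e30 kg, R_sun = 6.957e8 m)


M = 6.39 * 1.989e30 kg = 1.270971e+31 kg; R = 7.0 * 6.957e8 m = 4.8699e+09 m. v_esc = sqrt(2GM/R) = sqrt(2 * 6.674e-11 * 1.270971e+31 / 4.8699e+09) = 590222.6857

590222.6857 m/s


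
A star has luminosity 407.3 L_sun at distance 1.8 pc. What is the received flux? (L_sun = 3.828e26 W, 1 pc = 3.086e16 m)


F = L / (4*pi*d^2) = 1.559e+29 / (4*pi*(5.555e+16)^2) = 4.021e-06

4.021e-06 W/m^2


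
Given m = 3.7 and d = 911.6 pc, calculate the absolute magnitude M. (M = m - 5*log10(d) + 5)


M = m - 5*log10(d) + 5 = 3.7 - 5*log10(911.6) + 5 = -6.099

-6.099


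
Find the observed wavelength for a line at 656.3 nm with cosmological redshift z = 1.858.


lam_obs = lam_emit * (1 + z) = 656.3 * (1 + 1.858) = 1875.7054

1875.7054 nm


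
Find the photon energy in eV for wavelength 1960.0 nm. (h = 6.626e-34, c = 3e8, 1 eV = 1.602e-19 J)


E = hc/lambda = 6.626e-34 * 3e8 / 1.960e-06 = 1.014e-19 J = 0.6331 eV

0.6331 eV


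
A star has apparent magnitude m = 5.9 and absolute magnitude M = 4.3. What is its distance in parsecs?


d = 10^((m - M + 5)/5) = 10^((5.9 - 4.3 + 5)/5) = 20.893

20.893 pc


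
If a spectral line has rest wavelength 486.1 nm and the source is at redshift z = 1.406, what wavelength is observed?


lam_obs = lam_emit * (1 + z) = 486.1 * (1 + 1.406) = 1169.5566

1169.5566 nm


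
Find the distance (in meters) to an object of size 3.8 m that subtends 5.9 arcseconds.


D = size / theta_rad, theta_rad = 5.9 * pi/(180*3600) = 2.860e-05, D = 132848.5193

132848.5193 m


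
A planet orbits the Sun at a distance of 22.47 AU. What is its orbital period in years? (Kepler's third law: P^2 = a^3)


P = a^(3/2) = 22.47^1.5 = 106.5135

106.5135 years


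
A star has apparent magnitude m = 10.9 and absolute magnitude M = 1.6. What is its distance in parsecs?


d = 10^((m - M + 5)/5) = 10^((10.9 - 1.6 + 5)/5) = 724.436

724.436 pc


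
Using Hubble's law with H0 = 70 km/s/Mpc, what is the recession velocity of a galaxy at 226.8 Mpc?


v = H0 * d = 70 * 226.8 = 15876.0

15876.0 km/s


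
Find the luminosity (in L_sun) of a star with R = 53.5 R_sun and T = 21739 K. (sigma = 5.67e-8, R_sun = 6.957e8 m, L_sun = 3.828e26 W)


R = 53.5 * 6.957e8 m = 3.721995e+10 m. L = 4*pi*R^2*sigma*T^4 = 4*pi*(3.721995e+10)^2 * 5.67e-8 * 21739^4 = 2.204462644e+32 W. L/L_sun = 2.204462644e+32 / 3.828e26 = 575878.4337

575878.4337 L_sun


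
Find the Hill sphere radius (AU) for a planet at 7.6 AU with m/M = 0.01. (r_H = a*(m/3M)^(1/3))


r_H = a * (m/3M)^(1/3) = 7.6 * (0.01/3)^(1/3) = 1.1353

1.1353 AU


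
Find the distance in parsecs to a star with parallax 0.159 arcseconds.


d = 1/p = 1/0.159 = 6.2893

6.2893 pc


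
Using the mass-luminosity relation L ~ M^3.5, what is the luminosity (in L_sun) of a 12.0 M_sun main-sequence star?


L/L_sun = (M/M_sun)^3.5 = 12.0^3.5 = 5985.9676

5985.9676 L_sun


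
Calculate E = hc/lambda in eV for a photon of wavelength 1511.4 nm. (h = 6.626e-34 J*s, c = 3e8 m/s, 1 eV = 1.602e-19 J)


E = hc/lambda = 6.626e-34 * 3e8 / 1.511e-06 = 1.315e-19 J = 0.821 eV

0.821 eV


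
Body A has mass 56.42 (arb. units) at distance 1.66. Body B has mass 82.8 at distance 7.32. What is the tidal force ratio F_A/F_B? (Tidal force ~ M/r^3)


Ratio = (M1/r1^3) / (M2/r2^3) = (56.42/1.66^3) / (82.8/7.32^3) = 58.4267

58.4267


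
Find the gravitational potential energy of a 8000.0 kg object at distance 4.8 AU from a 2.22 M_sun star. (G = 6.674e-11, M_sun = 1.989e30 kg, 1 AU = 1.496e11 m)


M = 2.22 * 1.989e30 kg = 4.41558e+30 kg; r = 4.8 AU * 1.496e11 m/AU = 7.1808e+11 m. U = -GM*m/r = -(6.674e-11 * 4.41558e+30 * 8000.0) / 7.1808e+11 = -3.283e+12

-3.283e+12 J


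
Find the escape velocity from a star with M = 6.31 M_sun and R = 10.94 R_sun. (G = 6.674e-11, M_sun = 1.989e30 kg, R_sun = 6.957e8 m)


M = 6.31 * 1.989e30 kg = 1.255059e+31 kg; R = 10.94 * 6.957e8 m = 7.610958e+09 m. v_esc = sqrt(2GM/R) = sqrt(2 * 6.674e-11 * 1.255059e+31 / 7.610958e+09) = 469159.4921

469159.4921 m/s


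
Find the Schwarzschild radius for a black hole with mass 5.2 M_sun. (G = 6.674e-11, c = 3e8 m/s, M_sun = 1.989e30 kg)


M = 5.2 * 1.989e30 kg = 1.03428e+31 kg. rs = 2GM/c^2 = 2 * 6.674e-11 * 1.03428e+31 / (3e8)^2 = 15339.5216

15339.5216 m


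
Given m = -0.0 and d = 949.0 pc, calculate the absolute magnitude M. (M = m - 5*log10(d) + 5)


M = m - 5*log10(d) + 5 = -0.0 - 5*log10(949.0) + 5 = -9.8863

-9.8863


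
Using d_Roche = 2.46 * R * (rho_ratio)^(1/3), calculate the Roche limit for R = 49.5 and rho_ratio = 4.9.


d_Roche = 2.46 * 49.5 * 4.9^(1/3) = 206.8263

206.8263


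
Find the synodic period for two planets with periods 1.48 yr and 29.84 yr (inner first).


1/P_syn = |1/P1 - 1/P2| = |1/1.48 - 1/29.84| => P_syn = 1.5572

1.5572 years


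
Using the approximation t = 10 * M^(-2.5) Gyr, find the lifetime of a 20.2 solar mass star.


t = 10 * M^(-2.5) = 10 * 20.2^(-2.5) = 0.0055

0.0055 Gyr


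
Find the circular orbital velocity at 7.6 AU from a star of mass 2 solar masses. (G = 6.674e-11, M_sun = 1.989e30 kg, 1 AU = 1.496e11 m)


v = sqrt(GM/r) = sqrt(6.674e-11 * 3.978e+30 / 1.137e+12) = 15281.0395

15281.0395 m/s


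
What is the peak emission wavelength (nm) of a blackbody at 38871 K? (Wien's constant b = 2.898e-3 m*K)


lam_max = b / T = 2.898e-3 / 38871 = 7.455e-08 m = 74.5543 nm

74.5543 nm


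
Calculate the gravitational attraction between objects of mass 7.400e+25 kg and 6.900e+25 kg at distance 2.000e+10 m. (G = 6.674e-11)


F = G*m1*m2/r^2 = 6.674e-11 * 7.400e+25 * 6.900e+25 / (2.000e+10)^2 = 6.674e-11 * 5.106e+51 / 4.000e+20 = 8.519e+20

8.519e+20 N


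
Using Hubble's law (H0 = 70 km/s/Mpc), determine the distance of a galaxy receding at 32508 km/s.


d = v / H0 = 32508 / 70 = 464.4

464.4 Mpc


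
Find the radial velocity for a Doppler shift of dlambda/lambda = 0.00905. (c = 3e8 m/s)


v = (dlambda/lambda) * c = 0.00905 * 3e8 = 2.715e+06

2.715e+06 m/s


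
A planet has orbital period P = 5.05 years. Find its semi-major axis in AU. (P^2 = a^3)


a = P^(2/3) = 5.05^(2/3) = 2.9435

2.9435 AU


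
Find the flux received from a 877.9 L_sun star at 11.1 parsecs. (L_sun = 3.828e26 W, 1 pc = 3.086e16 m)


F = L / (4*pi*d^2) = 3.361e+29 / (4*pi*(3.425e+17)^2) = 2.279e-07

2.279e-07 W/m^2


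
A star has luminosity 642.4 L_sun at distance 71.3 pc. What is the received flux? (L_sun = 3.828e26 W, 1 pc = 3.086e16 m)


F = L / (4*pi*d^2) = 2.459e+29 / (4*pi*(2.200e+18)^2) = 4.042e-09

4.042e-09 W/m^2


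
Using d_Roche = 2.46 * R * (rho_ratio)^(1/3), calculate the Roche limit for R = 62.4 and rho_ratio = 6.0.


d_Roche = 2.46 * 62.4 * 6.0^(1/3) = 278.9353

278.9353


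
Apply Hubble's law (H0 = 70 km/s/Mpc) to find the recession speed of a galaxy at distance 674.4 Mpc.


v = H0 * d = 70 * 674.4 = 47208.0

47208.0 km/s


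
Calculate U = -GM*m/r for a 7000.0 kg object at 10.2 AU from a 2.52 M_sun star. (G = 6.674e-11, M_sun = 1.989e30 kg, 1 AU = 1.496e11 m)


M = 2.52 * 1.989e30 kg = 5.01228e+30 kg; r = 10.2 AU * 1.496e11 m/AU = 1.52592e+12 m. U = -GM*m/r = -(6.674e-11 * 5.01228e+30 * 7000.0) / 1.52592e+12 = -1.535e+12

-1.535e+12 J


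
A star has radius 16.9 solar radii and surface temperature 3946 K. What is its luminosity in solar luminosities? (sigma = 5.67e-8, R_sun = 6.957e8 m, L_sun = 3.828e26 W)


R = 16.9 * 6.957e8 m = 1.175733e+10 m. L = 4*pi*R^2*sigma*T^4 = 4*pi*(1.175733e+10)^2 * 5.67e-8 * 3946^4 = 2.388023864e+28 W. L/L_sun = 2.388023864e+28 / 3.828e26 = 62.3831

62.3831 L_sun


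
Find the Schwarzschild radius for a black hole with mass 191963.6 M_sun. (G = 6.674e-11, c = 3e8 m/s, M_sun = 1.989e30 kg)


M = 191963.6 * 1.989e30 kg = 3.818156004e+35 kg. rs = 2GM/c^2 = 2 * 6.674e-11 * 3.818156004e+35 / (3e8)^2 = 5.663e+08

5.663e+08 m


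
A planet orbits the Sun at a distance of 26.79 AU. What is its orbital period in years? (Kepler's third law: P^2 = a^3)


P = a^(3/2) = 26.79^1.5 = 138.6625

138.6625 years


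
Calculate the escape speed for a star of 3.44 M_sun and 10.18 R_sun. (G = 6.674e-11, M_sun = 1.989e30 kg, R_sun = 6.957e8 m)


M = 3.44 * 1.989e30 kg = 6.84216e+30 kg; R = 10.18 * 6.957e8 m = 7.082226e+09 m. v_esc = sqrt(2GM/R) = sqrt(2 * 6.674e-11 * 6.84216e+30 / 7.082226e+09) = 359103.6515

359103.6515 m/s


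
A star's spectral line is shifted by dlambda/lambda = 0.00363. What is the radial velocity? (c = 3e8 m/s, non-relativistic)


v = (dlambda/lambda) * c = 0.00363 * 3e8 = 1.089e+06

1.089e+06 m/s


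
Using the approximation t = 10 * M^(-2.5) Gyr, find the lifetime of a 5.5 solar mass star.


t = 10 * M^(-2.5) = 10 * 5.5^(-2.5) = 0.141

0.141 Gyr


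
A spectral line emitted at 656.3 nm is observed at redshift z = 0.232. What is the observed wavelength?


lam_obs = lam_emit * (1 + z) = 656.3 * (1 + 0.232) = 808.5616

808.5616 nm


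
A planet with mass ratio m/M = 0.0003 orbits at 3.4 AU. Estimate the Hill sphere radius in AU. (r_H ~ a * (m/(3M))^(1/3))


r_H = a * (m/3M)^(1/3) = 3.4 * (0.0003/3)^(1/3) = 0.1578

0.1578 AU


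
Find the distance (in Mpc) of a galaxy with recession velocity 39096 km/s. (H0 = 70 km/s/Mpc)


d = v / H0 = 39096 / 70 = 558.5143

558.5143 Mpc


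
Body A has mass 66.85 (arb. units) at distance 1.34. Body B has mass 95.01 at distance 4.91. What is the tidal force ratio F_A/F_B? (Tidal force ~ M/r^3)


Ratio = (M1/r1^3) / (M2/r2^3) = (66.85/1.34^3) / (95.01/4.91^3) = 34.6148

34.6148


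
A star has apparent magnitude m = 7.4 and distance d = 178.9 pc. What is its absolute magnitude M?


M = m - 5*log10(d) + 5 = 7.4 - 5*log10(178.9) + 5 = 1.1369

1.1369


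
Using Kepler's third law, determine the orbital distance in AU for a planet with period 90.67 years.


a = P^(2/3) = 90.67^(2/3) = 20.1825

20.1825 AU


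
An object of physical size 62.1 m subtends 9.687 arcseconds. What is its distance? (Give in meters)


D = size / theta_rad, theta_rad = 9.687 * pi/(180*3600) = 4.696e-05, D = 1.322e+06

1.322e+06 m


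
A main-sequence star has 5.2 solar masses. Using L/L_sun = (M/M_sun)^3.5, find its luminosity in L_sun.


L/L_sun = (M/M_sun)^3.5 = 5.2^3.5 = 320.6356

320.6356 L_sun


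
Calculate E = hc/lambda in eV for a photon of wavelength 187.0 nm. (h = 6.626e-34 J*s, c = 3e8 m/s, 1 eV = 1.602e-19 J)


E = hc/lambda = 6.626e-34 * 3e8 / 1.870e-07 = 1.063e-18 J = 6.6354 eV

6.6354 eV


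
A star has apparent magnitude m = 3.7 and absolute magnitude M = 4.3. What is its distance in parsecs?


d = 10^((m - M + 5)/5) = 10^((3.7 - 4.3 + 5)/5) = 7.5858

7.5858 pc


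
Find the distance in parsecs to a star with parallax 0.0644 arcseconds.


d = 1/p = 1/0.0644 = 15.528

15.528 pc


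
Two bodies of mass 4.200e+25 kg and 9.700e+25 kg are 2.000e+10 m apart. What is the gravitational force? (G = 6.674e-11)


F = G*m1*m2/r^2 = 6.674e-11 * 4.200e+25 * 9.700e+25 / (2.000e+10)^2 = 6.674e-11 * 4.074e+51 / 4.000e+20 = 6.797e+20

6.797e+20 N


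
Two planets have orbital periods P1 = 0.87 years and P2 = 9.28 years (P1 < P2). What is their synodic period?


1/P_syn = |1/P1 - 1/P2| = |1/0.87 - 1/9.28| => P_syn = 0.96

0.96 years


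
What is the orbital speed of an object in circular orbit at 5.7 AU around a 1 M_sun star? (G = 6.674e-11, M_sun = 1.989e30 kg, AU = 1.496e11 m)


v = sqrt(GM/r) = sqrt(6.674e-11 * 1.989e+30 / 8.527e+11) = 12476.9165

12476.9165 m/s


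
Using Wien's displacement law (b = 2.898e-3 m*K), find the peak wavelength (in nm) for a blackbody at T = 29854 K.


lam_max = b / T = 2.898e-3 / 29854 = 9.707e-08 m = 97.0724 nm

97.0724 nm


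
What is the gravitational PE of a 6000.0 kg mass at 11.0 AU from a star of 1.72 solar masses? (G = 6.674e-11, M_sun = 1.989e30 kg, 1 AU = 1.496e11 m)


M = 1.72 * 1.989e30 kg = 3.42108e+30 kg; r = 11.0 AU * 1.496e11 m/AU = 1.6456e+12 m. U = -GM*m/r = -(6.674e-11 * 3.42108e+30 * 6000.0) / 1.6456e+12 = -8.325e+11

-8.325e+11 J


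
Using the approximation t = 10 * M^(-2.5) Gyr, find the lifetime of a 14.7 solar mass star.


t = 10 * M^(-2.5) = 10 * 14.7^(-2.5) = 0.0121

0.0121 Gyr


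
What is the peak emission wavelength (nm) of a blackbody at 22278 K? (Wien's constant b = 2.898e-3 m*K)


lam_max = b / T = 2.898e-3 / 22278 = 1.301e-07 m = 130.0835 nm

130.0835 nm


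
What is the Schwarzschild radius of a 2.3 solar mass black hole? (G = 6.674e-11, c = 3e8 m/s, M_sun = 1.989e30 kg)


M = 2.3 * 1.989e30 kg = 4.5747e+30 kg. rs = 2GM/c^2 = 2 * 6.674e-11 * 4.5747e+30 / (3e8)^2 = 6784.7884

6784.7884 m


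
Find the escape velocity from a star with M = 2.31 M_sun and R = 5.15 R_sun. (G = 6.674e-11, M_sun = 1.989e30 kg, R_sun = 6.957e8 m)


M = 2.31 * 1.989e30 kg = 4.59459e+30 kg; R = 5.15 * 6.957e8 m = 3.582855e+09 m. v_esc = sqrt(2GM/R) = sqrt(2 * 6.674e-11 * 4.59459e+30 / 3.582855e+09) = 413729.8582

413729.8582 m/s


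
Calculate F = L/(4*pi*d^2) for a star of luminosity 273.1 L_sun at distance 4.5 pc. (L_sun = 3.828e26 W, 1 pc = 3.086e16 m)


F = L / (4*pi*d^2) = 1.045e+29 / (4*pi*(1.389e+17)^2) = 4.314e-07

4.314e-07 W/m^2


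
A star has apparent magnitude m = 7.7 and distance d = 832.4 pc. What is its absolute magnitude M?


M = m - 5*log10(d) + 5 = 7.7 - 5*log10(832.4) + 5 = -1.9017

-1.9017


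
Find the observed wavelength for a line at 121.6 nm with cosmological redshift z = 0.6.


lam_obs = lam_emit * (1 + z) = 121.6 * (1 + 0.6) = 194.56

194.56 nm


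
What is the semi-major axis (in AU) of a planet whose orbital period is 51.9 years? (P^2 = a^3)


a = P^(2/3) = 51.9^(2/3) = 13.9138

13.9138 AU


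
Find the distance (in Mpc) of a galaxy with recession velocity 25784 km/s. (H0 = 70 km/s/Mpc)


d = v / H0 = 25784 / 70 = 368.3429

368.3429 Mpc


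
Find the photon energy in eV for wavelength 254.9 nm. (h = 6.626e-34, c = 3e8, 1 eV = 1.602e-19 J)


E = hc/lambda = 6.626e-34 * 3e8 / 2.549e-07 = 7.798e-19 J = 4.8679 eV

4.8679 eV


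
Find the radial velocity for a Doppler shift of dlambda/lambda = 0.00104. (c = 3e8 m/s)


v = (dlambda/lambda) * c = 0.00104 * 3e8 = 312000.0

312000.0 m/s


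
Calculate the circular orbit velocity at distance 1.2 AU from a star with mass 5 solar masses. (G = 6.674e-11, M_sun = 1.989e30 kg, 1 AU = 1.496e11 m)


v = sqrt(GM/r) = sqrt(6.674e-11 * 9.945e+30 / 1.795e+11) = 60804.9695

60804.9695 m/s


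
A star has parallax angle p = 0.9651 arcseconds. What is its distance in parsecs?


d = 1/p = 1/0.9651 = 1.0362

1.0362 pc


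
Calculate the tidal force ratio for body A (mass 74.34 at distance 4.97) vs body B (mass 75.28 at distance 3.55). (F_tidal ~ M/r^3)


Ratio = (M1/r1^3) / (M2/r2^3) = (74.34/4.97^3) / (75.28/3.55^3) = 0.3599

0.3599


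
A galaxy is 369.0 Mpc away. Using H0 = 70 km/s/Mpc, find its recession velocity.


v = H0 * d = 70 * 369.0 = 25830.0

25830.0 km/s


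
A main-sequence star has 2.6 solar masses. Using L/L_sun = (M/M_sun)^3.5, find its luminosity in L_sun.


L/L_sun = (M/M_sun)^3.5 = 2.6^3.5 = 28.3404

28.3404 L_sun


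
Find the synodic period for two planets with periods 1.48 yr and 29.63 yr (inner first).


1/P_syn = |1/P1 - 1/P2| = |1/1.48 - 1/29.63| => P_syn = 1.5578

1.5578 years


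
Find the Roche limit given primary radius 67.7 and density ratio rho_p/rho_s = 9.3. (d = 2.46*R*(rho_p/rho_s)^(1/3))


d_Roche = 2.46 * 67.7 * 9.3^(1/3) = 350.2285

350.2285


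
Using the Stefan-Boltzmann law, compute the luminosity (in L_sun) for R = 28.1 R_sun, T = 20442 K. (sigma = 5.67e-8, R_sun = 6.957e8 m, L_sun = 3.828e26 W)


R = 28.1 * 6.957e8 m = 1.954917e+10 m. L = 4*pi*R^2*sigma*T^4 = 4*pi*(1.954917e+10)^2 * 5.67e-8 * 20442^4 = 4.754918804e+31 W. L/L_sun = 4.754918804e+31 / 3.828e26 = 124214.1798

124214.1798 L_sun


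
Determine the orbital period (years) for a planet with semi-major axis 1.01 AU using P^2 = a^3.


P = a^(3/2) = 1.01^1.5 = 1.015

1.015 years


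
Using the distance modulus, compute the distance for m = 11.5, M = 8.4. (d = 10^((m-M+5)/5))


d = 10^((m - M + 5)/5) = 10^((11.5 - 8.4 + 5)/5) = 41.6869

41.6869 pc


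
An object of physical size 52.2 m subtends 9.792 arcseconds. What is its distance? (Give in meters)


D = size / theta_rad, theta_rad = 9.792 * pi/(180*3600) = 4.747e-05, D = 1.100e+06

1.100e+06 m


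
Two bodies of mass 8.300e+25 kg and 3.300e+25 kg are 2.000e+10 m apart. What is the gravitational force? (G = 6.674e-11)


F = G*m1*m2/r^2 = 6.674e-11 * 8.300e+25 * 3.300e+25 / (2.000e+10)^2 = 6.674e-11 * 2.739e+51 / 4.000e+20 = 4.570e+20

4.570e+20 N


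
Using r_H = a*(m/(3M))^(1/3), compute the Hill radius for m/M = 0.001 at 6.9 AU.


r_H = a * (m/3M)^(1/3) = 6.9 * (0.001/3)^(1/3) = 0.4784

0.4784 AU


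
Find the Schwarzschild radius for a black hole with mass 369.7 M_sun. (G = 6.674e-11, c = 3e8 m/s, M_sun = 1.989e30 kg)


M = 369.7 * 1.989e30 kg = 7.353333e+32 kg. rs = 2GM/c^2 = 2 * 6.674e-11 * 7.353333e+32 / (3e8)^2 = 1.091e+06

1.091e+06 m


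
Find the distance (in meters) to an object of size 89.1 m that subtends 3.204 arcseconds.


D = size / theta_rad, theta_rad = 3.204 * pi/(180*3600) = 1.553e-05, D = 5.736e+06

5.736e+06 m


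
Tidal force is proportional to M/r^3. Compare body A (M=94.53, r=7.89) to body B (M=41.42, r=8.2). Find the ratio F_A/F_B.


Ratio = (M1/r1^3) / (M2/r2^3) = (94.53/7.89^3) / (41.42/8.2^3) = 2.5619

2.5619


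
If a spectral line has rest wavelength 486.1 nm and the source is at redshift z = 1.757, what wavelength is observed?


lam_obs = lam_emit * (1 + z) = 486.1 * (1 + 1.757) = 1340.1777

1340.1777 nm


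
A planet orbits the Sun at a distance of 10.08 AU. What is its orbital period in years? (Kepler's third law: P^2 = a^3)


P = a^(3/2) = 10.08^1.5 = 32.003

32.003 years


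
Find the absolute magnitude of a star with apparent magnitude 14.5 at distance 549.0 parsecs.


M = m - 5*log10(d) + 5 = 14.5 - 5*log10(549.0) + 5 = 5.8021

5.8021


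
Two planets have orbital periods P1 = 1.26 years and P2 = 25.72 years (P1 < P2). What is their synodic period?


1/P_syn = |1/P1 - 1/P2| = |1/1.26 - 1/25.72| => P_syn = 1.3249

1.3249 years


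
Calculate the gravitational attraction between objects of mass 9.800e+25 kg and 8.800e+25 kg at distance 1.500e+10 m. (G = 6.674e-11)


F = G*m1*m2/r^2 = 6.674e-11 * 9.800e+25 * 8.800e+25 / (1.500e+10)^2 = 6.674e-11 * 8.624e+51 / 2.250e+20 = 2.558e+21

2.558e+21 N


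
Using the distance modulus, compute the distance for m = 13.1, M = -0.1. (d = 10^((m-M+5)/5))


d = 10^((m - M + 5)/5) = 10^((13.1 - -0.1 + 5)/5) = 4365.1583

4365.1583 pc


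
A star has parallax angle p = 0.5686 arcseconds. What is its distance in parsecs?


d = 1/p = 1/0.5686 = 1.7587

1.7587 pc


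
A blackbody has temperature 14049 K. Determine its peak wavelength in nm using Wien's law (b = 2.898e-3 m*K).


lam_max = b / T = 2.898e-3 / 14049 = 2.063e-07 m = 206.278 nm

206.278 nm


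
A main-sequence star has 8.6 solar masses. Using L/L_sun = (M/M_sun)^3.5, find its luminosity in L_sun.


L/L_sun = (M/M_sun)^3.5 = 8.6^3.5 = 1865.2823

1865.2823 L_sun


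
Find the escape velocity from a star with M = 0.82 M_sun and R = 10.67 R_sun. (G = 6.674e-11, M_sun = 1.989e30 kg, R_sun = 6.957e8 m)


M = 0.82 * 1.989e30 kg = 1.63098e+30 kg; R = 10.67 * 6.957e8 m = 7.423119e+09 m. v_esc = sqrt(2GM/R) = sqrt(2 * 6.674e-11 * 1.63098e+30 / 7.423119e+09) = 171253.4011

171253.4011 m/s


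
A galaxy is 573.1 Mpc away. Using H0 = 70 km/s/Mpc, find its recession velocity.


v = H0 * d = 70 * 573.1 = 40117.0

40117.0 km/s


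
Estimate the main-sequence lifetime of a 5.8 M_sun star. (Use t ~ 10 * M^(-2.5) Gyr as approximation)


t = 10 * M^(-2.5) = 10 * 5.8^(-2.5) = 0.1234

0.1234 Gyr


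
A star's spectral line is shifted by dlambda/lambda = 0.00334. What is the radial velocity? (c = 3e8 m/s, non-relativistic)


v = (dlambda/lambda) * c = 0.00334 * 3e8 = 1.002e+06

1.002e+06 m/s


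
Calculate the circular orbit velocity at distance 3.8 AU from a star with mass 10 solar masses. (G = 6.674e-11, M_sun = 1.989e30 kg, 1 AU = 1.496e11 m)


v = sqrt(GM/r) = sqrt(6.674e-11 * 1.989e+31 / 5.685e+11) = 48322.8898

48322.8898 m/s


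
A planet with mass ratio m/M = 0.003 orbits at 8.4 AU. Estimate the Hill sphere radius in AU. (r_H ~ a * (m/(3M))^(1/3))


r_H = a * (m/3M)^(1/3) = 8.4 * (0.003/3)^(1/3) = 0.84

0.84 AU


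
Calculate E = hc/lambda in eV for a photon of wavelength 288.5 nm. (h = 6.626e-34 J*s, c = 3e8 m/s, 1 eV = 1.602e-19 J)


E = hc/lambda = 6.626e-34 * 3e8 / 2.885e-07 = 6.890e-19 J = 4.3009 eV

4.3009 eV


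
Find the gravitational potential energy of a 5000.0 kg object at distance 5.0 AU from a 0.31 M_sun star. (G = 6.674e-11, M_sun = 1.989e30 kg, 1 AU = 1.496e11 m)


M = 0.31 * 1.989e30 kg = 6.1659e+29 kg; r = 5.0 AU * 1.496e11 m/AU = 7.48e+11 m. U = -GM*m/r = -(6.674e-11 * 6.1659e+29 * 5000.0) / 7.48e+11 = -2.751e+11

-2.751e+11 J


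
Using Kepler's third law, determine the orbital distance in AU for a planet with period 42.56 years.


a = P^(2/3) = 42.56^(2/3) = 12.1899

12.1899 AU


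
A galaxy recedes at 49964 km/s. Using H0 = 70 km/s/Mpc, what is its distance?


d = v / H0 = 49964 / 70 = 713.7714

713.7714 Mpc


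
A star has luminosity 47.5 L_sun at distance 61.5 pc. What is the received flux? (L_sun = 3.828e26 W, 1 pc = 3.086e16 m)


F = L / (4*pi*d^2) = 1.818e+28 / (4*pi*(1.898e+18)^2) = 4.017e-10

4.017e-10 W/m^2


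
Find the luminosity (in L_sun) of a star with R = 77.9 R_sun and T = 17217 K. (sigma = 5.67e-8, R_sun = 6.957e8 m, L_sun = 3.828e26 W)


R = 77.9 * 6.957e8 m = 5.419503e+10 m. L = 4*pi*R^2*sigma*T^4 = 4*pi*(5.419503e+10)^2 * 5.67e-8 * 17217^4 = 1.838830772e+32 W. L/L_sun = 1.838830772e+32 / 3.828e26 = 480363.3155

480363.3155 L_sun


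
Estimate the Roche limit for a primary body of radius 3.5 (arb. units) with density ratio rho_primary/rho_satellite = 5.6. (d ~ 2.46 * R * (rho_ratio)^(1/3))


d_Roche = 2.46 * 3.5 * 5.6^(1/3) = 15.2897

15.2897


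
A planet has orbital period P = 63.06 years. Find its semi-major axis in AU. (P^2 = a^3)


a = P^(2/3) = 63.06^(2/3) = 15.8429

15.8429 AU


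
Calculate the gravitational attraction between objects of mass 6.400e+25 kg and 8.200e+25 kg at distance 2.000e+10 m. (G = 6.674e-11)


F = G*m1*m2/r^2 = 6.674e-11 * 6.400e+25 * 8.200e+25 / (2.000e+10)^2 = 6.674e-11 * 5.248e+51 / 4.000e+20 = 8.756e+20

8.756e+20 N


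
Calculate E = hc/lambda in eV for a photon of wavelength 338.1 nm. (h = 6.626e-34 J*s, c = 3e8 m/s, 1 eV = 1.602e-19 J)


E = hc/lambda = 6.626e-34 * 3e8 / 3.381e-07 = 5.879e-19 J = 3.67 eV

3.67 eV


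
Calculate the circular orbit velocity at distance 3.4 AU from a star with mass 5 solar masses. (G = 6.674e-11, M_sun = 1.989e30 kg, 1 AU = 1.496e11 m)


v = sqrt(GM/r) = sqrt(6.674e-11 * 9.945e+30 / 5.086e+11) = 36123.5347

36123.5347 m/s


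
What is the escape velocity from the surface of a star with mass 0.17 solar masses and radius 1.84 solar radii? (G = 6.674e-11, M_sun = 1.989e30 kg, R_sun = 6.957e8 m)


M = 0.17 * 1.989e30 kg = 3.3813e+29 kg; R = 1.84 * 6.957e8 m = 1.280088e+09 m. v_esc = sqrt(2GM/R) = sqrt(2 * 6.674e-11 * 3.3813e+29 / 1.280088e+09) = 187771.6567

187771.6567 m/s


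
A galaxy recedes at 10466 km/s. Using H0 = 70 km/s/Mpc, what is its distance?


d = v / H0 = 10466 / 70 = 149.5143

149.5143 Mpc


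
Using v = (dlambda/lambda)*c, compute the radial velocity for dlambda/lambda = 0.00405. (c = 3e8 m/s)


v = (dlambda/lambda) * c = 0.00405 * 3e8 = 1.215e+06

1.215e+06 m/s


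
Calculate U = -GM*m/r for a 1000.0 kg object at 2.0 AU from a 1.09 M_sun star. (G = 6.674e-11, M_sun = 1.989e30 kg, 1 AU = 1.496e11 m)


M = 1.09 * 1.989e30 kg = 2.16801e+30 kg; r = 2.0 AU * 1.496e11 m/AU = 2.992e+11 m. U = -GM*m/r = -(6.674e-11 * 2.16801e+30 * 1000.0) / 2.992e+11 = -4.836e+11

-4.836e+11 J


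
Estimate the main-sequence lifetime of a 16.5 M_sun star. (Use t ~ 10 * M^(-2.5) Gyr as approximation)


t = 10 * M^(-2.5) = 10 * 16.5^(-2.5) = 0.009

0.009 Gyr


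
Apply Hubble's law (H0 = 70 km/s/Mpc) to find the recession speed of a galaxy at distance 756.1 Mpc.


v = H0 * d = 70 * 756.1 = 52927.0

52927.0 km/s


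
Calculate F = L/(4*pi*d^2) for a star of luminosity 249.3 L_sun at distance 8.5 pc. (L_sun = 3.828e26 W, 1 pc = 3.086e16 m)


F = L / (4*pi*d^2) = 9.543e+28 / (4*pi*(2.623e+17)^2) = 1.104e-07

1.104e-07 W/m^2


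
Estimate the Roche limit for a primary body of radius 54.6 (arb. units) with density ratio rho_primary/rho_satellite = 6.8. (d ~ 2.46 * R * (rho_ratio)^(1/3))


d_Roche = 2.46 * 54.6 * 6.8^(1/3) = 254.4666

254.4666


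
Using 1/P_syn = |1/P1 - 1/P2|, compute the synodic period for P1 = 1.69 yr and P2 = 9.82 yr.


1/P_syn = |1/P1 - 1/P2| = |1/1.69 - 1/9.82| => P_syn = 2.0413

2.0413 years


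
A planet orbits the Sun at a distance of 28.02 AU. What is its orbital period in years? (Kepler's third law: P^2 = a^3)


P = a^(3/2) = 28.02^1.5 = 148.3208

148.3208 years


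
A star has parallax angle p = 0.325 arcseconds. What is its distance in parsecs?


d = 1/p = 1/0.325 = 3.0769

3.0769 pc


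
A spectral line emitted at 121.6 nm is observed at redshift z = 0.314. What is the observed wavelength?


lam_obs = lam_emit * (1 + z) = 121.6 * (1 + 0.314) = 159.7824

159.7824 nm


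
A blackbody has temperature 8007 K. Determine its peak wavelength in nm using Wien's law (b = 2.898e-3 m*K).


lam_max = b / T = 2.898e-3 / 8007 = 3.619e-07 m = 361.9333 nm

361.9333 nm


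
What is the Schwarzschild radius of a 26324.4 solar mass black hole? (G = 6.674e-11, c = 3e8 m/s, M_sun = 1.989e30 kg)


M = 26324.4 * 1.989e30 kg = 5.23592316e+34 kg. rs = 2GM/c^2 = 2 * 6.674e-11 * 5.23592316e+34 / (3e8)^2 = 7.765e+07

7.765e+07 m


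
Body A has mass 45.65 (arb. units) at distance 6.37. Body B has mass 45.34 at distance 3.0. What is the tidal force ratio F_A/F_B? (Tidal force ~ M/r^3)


Ratio = (M1/r1^3) / (M2/r2^3) = (45.65/6.37^3) / (45.34/3.0^3) = 0.1052

0.1052


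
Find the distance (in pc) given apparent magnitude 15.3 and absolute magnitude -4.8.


d = 10^((m - M + 5)/5) = 10^((15.3 - -4.8 + 5)/5) = 104712.8548

104712.8548 pc


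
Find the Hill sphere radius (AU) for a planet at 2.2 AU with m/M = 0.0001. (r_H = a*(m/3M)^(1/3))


r_H = a * (m/3M)^(1/3) = 2.2 * (0.0001/3)^(1/3) = 0.0708

0.0708 AU


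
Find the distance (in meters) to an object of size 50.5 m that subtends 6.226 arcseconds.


D = size / theta_rad, theta_rad = 6.226 * pi/(180*3600) = 3.018e-05, D = 1.673e+06

1.673e+06 m


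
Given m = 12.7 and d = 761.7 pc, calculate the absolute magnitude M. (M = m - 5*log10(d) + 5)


M = m - 5*log10(d) + 5 = 12.7 - 5*log10(761.7) + 5 = 3.2911

3.2911


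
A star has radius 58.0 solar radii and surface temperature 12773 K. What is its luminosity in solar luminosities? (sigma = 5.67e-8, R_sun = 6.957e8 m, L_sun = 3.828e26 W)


R = 58.0 * 6.957e8 m = 4.03506e+10 m. L = 4*pi*R^2*sigma*T^4 = 4*pi*(4.03506e+10)^2 * 5.67e-8 * 12773^4 = 3.087909513e+31 W. L/L_sun = 3.087909513e+31 / 3.828e26 = 80666.3927

80666.3927 L_sun


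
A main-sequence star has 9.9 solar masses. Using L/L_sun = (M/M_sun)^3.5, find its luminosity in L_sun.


L/L_sun = (M/M_sun)^3.5 = 9.9^3.5 = 3052.9745

3052.9745 L_sun


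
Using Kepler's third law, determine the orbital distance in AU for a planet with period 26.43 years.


a = P^(2/3) = 26.43^(2/3) = 8.8729

8.8729 AU


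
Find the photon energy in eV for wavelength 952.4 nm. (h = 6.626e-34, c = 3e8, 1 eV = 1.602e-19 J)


E = hc/lambda = 6.626e-34 * 3e8 / 9.524e-07 = 2.087e-19 J = 1.3028 eV

1.3028 eV


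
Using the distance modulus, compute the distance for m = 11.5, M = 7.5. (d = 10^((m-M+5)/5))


d = 10^((m - M + 5)/5) = 10^((11.5 - 7.5 + 5)/5) = 63.0957

63.0957 pc


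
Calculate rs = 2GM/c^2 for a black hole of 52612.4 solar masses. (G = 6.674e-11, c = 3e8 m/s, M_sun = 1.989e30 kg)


M = 52612.4 * 1.989e30 kg = 1.046460636e+35 kg. rs = 2GM/c^2 = 2 * 6.674e-11 * 1.046460636e+35 / (3e8)^2 = 1.552e+08

1.552e+08 m


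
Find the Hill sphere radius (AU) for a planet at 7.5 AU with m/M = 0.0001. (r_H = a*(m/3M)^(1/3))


r_H = a * (m/3M)^(1/3) = 7.5 * (0.0001/3)^(1/3) = 0.2414

0.2414 AU


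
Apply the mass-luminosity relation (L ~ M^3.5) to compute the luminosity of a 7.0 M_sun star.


L/L_sun = (M/M_sun)^3.5 = 7.0^3.5 = 907.4927

907.4927 L_sun


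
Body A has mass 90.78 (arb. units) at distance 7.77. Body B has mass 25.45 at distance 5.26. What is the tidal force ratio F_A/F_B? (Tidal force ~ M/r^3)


Ratio = (M1/r1^3) / (M2/r2^3) = (90.78/7.77^3) / (25.45/5.26^3) = 1.1066

1.1066


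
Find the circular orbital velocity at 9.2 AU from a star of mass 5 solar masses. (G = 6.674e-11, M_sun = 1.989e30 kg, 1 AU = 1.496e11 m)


v = sqrt(GM/r) = sqrt(6.674e-11 * 9.945e+30 / 1.376e+12) = 21960.1744

21960.1744 m/s
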